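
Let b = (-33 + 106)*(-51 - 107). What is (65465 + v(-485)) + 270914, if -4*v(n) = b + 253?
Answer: 1356797/4 ≈ 3.3920e+5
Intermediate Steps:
b = -11534 (b = 73*(-158) = -11534)
v(n) = 11281/4 (v(n) = -(-11534 + 253)/4 = -¼*(-11281) = 11281/4)
(65465 + v(-485)) + 270914 = (65465 + 11281/4) + 270914 = 273141/4 + 270914 = 1356797/4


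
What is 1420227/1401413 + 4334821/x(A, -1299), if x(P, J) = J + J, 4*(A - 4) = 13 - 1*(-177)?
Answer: -263964554449/158298738 ≈ -1667.5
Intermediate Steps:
A = 103/2 (A = 4 + (13 - 1*(-177))/4 = 4 + (13 + 177)/4 = 4 + (¼)*190 = 4 + 95/2 = 103/2 ≈ 51.500)
x(P, J) = 2*J
1420227/1401413 + 4334821/x(A, -1299) = 1420227/1401413 + 4334821/((2*(-1299))) = 1420227*(1/1401413) + 4334821/(-2598) = 61749/60931 + 4334821*(-1/2598) = 61749/60931 - 4334821/2598 = -263964554449/158298738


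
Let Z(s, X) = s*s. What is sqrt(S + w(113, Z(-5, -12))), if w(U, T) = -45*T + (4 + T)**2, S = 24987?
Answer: sqrt(24703) ≈ 157.17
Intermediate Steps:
Z(s, X) = s**2
w(U, T) = (4 + T)**2 - 45*T
sqrt(S + w(113, Z(-5, -12))) = sqrt(24987 + ((4 + (-5)**2)**2 - 45*(-5)**2)) = sqrt(24987 + ((4 + 25)**2 - 45*25)) = sqrt(24987 + (29**2 - 1125)) = sqrt(24987 + (841 - 1125)) = sqrt(24987 - 284) = sqrt(24703)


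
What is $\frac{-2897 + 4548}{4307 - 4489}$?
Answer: $- \frac{127}{14} \approx -9.0714$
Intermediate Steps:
$\frac{-2897 + 4548}{4307 - 4489} = \frac{1651}{-182} = 1651 \left(- \frac{1}{182}\right) = - \frac{127}{14}$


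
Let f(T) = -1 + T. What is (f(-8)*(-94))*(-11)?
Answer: -9306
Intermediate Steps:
(f(-8)*(-94))*(-11) = ((-1 - 8)*(-94))*(-11) = -9*(-94)*(-11) = 846*(-11) = -9306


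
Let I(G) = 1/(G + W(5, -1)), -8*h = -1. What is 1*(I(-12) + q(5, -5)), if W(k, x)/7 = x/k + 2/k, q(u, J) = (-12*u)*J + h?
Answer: 127213/424 ≈ 300.03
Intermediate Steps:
h = ⅛ (h = -⅛*(-1) = ⅛ ≈ 0.12500)
q(u, J) = ⅛ - 12*J*u (q(u, J) = (-12*u)*J + ⅛ = -12*J*u + ⅛ = ⅛ - 12*J*u)
W(k, x) = 14/k + 7*x/k (W(k, x) = 7*(x/k + 2/k) = 7*(2/k + x/k) = 14/k + 7*x/k)
I(G) = 1/(7/5 + G) (I(G) = 1/(G + 7*(2 - 1)/5) = 1/(G + 7*(⅕)*1) = 1/(G + 7/5) = 1/(7/5 + G))
1*(I(-12) + q(5, -5)) = 1*(5/(7 + 5*(-12)) + (⅛ - 12*(-5)*5)) = 1*(5/(7 - 60) + (⅛ + 300)) = 1*(5/(-53) + 2401/8) = 1*(5*(-1/53) + 2401/8) = 1*(-5/53 + 2401/8) = 1*(127213/424) = 127213/424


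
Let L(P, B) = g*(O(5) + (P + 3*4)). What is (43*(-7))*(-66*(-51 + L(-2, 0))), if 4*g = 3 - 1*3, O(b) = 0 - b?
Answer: -1013166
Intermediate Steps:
O(b) = -b
g = 0 (g = (3 - 1*3)/4 = (3 - 3)/4 = (¼)*0 = 0)
L(P, B) = 0 (L(P, B) = 0*(-1*5 + (P + 3*4)) = 0*(-5 + (P + 12)) = 0*(-5 + (12 + P)) = 0*(7 + P) = 0)
(43*(-7))*(-66*(-51 + L(-2, 0))) = (43*(-7))*(-66*(-51 + 0)) = -(-19866)*(-51) = -301*3366 = -1013166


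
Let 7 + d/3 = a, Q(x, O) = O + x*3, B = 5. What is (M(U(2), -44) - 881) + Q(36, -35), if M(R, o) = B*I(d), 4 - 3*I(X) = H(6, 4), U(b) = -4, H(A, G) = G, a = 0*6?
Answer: -808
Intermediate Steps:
a = 0
Q(x, O) = O + 3*x
d = -21 (d = -21 + 3*0 = -21 + 0 = -21)
I(X) = 0 (I(X) = 4/3 - 1/3*4 = 4/3 - 4/3 = 0)
M(R, o) = 0 (M(R, o) = 5*0 = 0)
(M(U(2), -44) - 881) + Q(36, -35) = (0 - 881) + (-35 + 3*36) = -881 + (-35 + 108) = -881 + 73 = -808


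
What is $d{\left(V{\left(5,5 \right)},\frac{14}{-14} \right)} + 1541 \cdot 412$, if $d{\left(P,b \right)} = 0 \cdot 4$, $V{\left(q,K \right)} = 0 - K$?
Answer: $634892$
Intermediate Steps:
$V{\left(q,K \right)} = - K$
$d{\left(P,b \right)} = 0$
$d{\left(V{\left(5,5 \right)},\frac{14}{-14} \right)} + 1541 \cdot 412 = 0 + 1541 \cdot 412 = 0 + 634892 = 634892$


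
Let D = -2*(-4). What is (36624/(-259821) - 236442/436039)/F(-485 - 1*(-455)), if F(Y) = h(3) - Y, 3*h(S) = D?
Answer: -12900348203/616812484659 ≈ -0.020915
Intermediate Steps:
D = 8
h(S) = 8/3 (h(S) = (⅓)*8 = 8/3)
F(Y) = 8/3 - Y
(36624/(-259821) - 236442/436039)/F(-485 - 1*(-455)) = (36624/(-259821) - 236442/436039)/(8/3 - (-485 - 1*(-455))) = (36624*(-1/259821) - 236442*1/436039)/(8/3 - (-485 + 455)) = (-12208/86607 - 236442/436039)/(8/3 - 1*(-30)) = -25800696406/(37764029673*(8/3 + 30)) = -25800696406/(37764029673*98/3) = -25800696406/37764029673*3/98 = -12900348203/616812484659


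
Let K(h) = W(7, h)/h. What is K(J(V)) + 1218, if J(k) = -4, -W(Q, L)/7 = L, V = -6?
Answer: 1211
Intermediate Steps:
W(Q, L) = -7*L
K(h) = -7 (K(h) = (-7*h)/h = -7)
K(J(V)) + 1218 = -7 + 1218 = 1211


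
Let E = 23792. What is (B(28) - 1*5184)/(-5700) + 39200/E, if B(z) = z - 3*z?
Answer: 1087844/423795 ≈ 2.5669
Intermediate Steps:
B(z) = -2*z
(B(28) - 1*5184)/(-5700) + 39200/E = (-2*28 - 1*5184)/(-5700) + 39200/23792 = (-56 - 5184)*(-1/5700) + 39200*(1/23792) = -5240*(-1/5700) + 2450/1487 = 262/285 + 2450/1487 = 1087844/423795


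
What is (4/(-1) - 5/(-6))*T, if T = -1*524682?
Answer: 1661493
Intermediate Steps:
T = -524682
(4/(-1) - 5/(-6))*T = (4/(-1) - 5/(-6))*(-524682) = (4*(-1) - 5*(-⅙))*(-524682) = (-4 + ⅚)*(-524682) = -19/6*(-524682) = 1661493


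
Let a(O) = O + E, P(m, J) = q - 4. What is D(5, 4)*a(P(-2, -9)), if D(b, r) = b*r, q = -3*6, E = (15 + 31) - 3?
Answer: 420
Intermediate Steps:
E = 43 (E = 46 - 3 = 43)
q = -18
P(m, J) = -22 (P(m, J) = -18 - 4 = -22)
a(O) = 43 + O (a(O) = O + 43 = 43 + O)
D(5, 4)*a(P(-2, -9)) = (5*4)*(43 - 22) = 20*21 = 420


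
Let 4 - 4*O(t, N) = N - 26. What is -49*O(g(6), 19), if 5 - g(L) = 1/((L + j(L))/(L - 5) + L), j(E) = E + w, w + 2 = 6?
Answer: -539/4 ≈ -134.75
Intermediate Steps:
w = 4 (w = -2 + 6 = 4)
j(E) = 4 + E (j(E) = E + 4 = 4 + E)
g(L) = 5 - 1/(L + (4 + 2*L)/(-5 + L)) (g(L) = 5 - 1/((L + (4 + L))/(L - 5) + L) = 5 - 1/((4 + 2*L)/(-5 + L) + L) = 5 - 1/(L + (4 + 2*L)/(-5 + L)))
O(t, N) = 15/2 - N/4 (O(t, N) = 1 - (N - 26)/4 = 1 - (-26 + N)/4 = 1 + (13/2 - N/4) = 15/2 - N/4)
-49*O(g(6), 19) = -49*(15/2 - ¼*19) = -49*(15/2 - 19/4) = -49*11/4 = -539/4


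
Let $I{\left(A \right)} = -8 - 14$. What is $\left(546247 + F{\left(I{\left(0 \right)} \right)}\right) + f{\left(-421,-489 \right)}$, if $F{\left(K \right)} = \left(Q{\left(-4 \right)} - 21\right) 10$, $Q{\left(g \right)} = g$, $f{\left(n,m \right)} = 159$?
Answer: $546156$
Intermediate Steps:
$I{\left(A \right)} = -22$
$F{\left(K \right)} = -250$ ($F{\left(K \right)} = \left(-4 - 21\right) 10 = \left(-25\right) 10 = -250$)
$\left(546247 + F{\left(I{\left(0 \right)} \right)}\right) + f{\left(-421,-489 \right)} = \left(546247 - 250\right) + 159 = 545997 + 159 = 546156$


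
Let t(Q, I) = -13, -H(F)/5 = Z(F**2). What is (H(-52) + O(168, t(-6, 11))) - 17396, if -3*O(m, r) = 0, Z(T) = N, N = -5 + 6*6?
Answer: -17551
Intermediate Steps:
N = 31 (N = -5 + 36 = 31)
Z(T) = 31
H(F) = -155 (H(F) = -5*31 = -155)
O(m, r) = 0 (O(m, r) = -1/3*0 = 0)
(H(-52) + O(168, t(-6, 11))) - 17396 = (-155 + 0) - 17396 = -155 - 17396 = -17551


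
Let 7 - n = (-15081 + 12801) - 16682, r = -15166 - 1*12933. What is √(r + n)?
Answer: I*√9130 ≈ 95.551*I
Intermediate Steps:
r = -28099 (r = -15166 - 12933 = -28099)
n = 18969 (n = 7 - ((-15081 + 12801) - 16682) = 7 - (-2280 - 16682) = 7 - 1*(-18962) = 7 + 18962 = 18969)
√(r + n) = √(-28099 + 18969) = √(-9130) = I*√9130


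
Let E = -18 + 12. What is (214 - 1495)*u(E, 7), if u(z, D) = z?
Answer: 7686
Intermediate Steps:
E = -6
(214 - 1495)*u(E, 7) = (214 - 1495)*(-6) = -1281*(-6) = 7686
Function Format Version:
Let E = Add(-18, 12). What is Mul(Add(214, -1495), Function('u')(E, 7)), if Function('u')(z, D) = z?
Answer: 7686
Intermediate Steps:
E = -6
Mul(Add(214, -1495), Function('u')(E, 7)) = Mul(Add(214, -1495), -6) = Mul(-1281, -6) = 7686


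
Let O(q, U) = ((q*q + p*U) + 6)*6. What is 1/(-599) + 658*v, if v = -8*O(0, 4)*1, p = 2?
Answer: -264863425/599 ≈ -4.4218e+5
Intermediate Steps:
O(q, U) = 36 + 6*q² + 12*U (O(q, U) = ((q*q + 2*U) + 6)*6 = ((q² + 2*U) + 6)*6 = (6 + q² + 2*U)*6 = 36 + 6*q² + 12*U)
v = -672 (v = -8*(36 + 6*0² + 12*4)*1 = -8*(36 + 6*0 + 48)*1 = -8*(36 + 0 + 48)*1 = -8*84*1 = -672*1 = -672)
1/(-599) + 658*v = 1/(-599) + 658*(-672) = -1/599 - 442176 = -264863425/599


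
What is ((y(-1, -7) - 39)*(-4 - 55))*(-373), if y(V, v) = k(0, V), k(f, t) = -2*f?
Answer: -858273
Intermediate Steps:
y(V, v) = 0 (y(V, v) = -2*0 = 0)
((y(-1, -7) - 39)*(-4 - 55))*(-373) = ((0 - 39)*(-4 - 55))*(-373) = -39*(-59)*(-373) = 2301*(-373) = -858273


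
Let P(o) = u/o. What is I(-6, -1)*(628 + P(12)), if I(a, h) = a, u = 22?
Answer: -3779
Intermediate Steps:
P(o) = 22/o
I(-6, -1)*(628 + P(12)) = -6*(628 + 22/12) = -6*(628 + 22*(1/12)) = -6*(628 + 11/6) = -6*3779/6 = -3779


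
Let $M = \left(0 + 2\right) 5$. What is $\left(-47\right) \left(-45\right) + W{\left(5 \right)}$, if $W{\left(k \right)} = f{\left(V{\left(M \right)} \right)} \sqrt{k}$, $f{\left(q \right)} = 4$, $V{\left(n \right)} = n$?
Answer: $2115 + 4 \sqrt{5} \approx 2123.9$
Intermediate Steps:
$M = 10$ ($M = 2 \cdot 5 = 10$)
$W{\left(k \right)} = 4 \sqrt{k}$
$\left(-47\right) \left(-45\right) + W{\left(5 \right)} = \left(-47\right) \left(-45\right) + 4 \sqrt{5} = 2115 + 4 \sqrt{5}$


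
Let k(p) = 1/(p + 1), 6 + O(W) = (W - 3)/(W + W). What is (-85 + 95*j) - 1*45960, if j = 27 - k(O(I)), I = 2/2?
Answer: -260785/6 ≈ -43464.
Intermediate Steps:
I = 1 (I = 2*(½) = 1)
O(W) = -6 + (-3 + W)/(2*W) (O(W) = -6 + (W - 3)/(W + W) = -6 + (-3 + W)/((2*W)) = -6 + (-3 + W)*(1/(2*W)) = -6 + (-3 + W)/(2*W))
k(p) = 1/(1 + p)
j = 163/6 (j = 27 - 1/(1 + (½)*(-3 - 11*1)/1) = 27 - 1/(1 + (½)*1*(-3 - 11)) = 27 - 1/(1 + (½)*1*(-14)) = 27 - 1/(1 - 7) = 27 - 1/(-6) = 27 - 1*(-⅙) = 27 + ⅙ = 163/6 ≈ 27.167)
(-85 + 95*j) - 1*45960 = (-85 + 95*(163/6)) - 1*45960 = (-85 + 15485/6) - 45960 = 14975/6 - 45960 = -260785/6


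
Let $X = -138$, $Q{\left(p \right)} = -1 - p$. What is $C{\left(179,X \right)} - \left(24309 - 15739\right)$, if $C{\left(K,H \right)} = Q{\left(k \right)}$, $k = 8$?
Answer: $-8579$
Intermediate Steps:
$C{\left(K,H \right)} = -9$ ($C{\left(K,H \right)} = -1 - 8 = -9$)
$C{\left(179,X \right)} - \left(24309 - 15739\right) = -9 - \left(24309 - 15739\right) = -9 - 8570 = -8579$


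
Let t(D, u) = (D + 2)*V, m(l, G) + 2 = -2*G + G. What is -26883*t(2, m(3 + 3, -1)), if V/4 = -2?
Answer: 860256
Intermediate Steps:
V = -8 (V = 4*(-2) = -8)
m(l, G) = -2 - G (m(l, G) = -2 + (-2*G + G) = -2 - G)
t(D, u) = -16 - 8*D (t(D, u) = (D + 2)*(-8) = (2 + D)*(-8) = -16 - 8*D)
-26883*t(2, m(3 + 3, -1)) = -26883*(-16 - 8*2) = -26883*(-16 - 16) = -26883*(-32) = 860256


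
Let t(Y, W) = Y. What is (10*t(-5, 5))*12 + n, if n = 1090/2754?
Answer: -825655/1377 ≈ -599.60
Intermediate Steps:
n = 545/1377 (n = 1090*(1/2754) = 545/1377 ≈ 0.39579)
(10*t(-5, 5))*12 + n = (10*(-5))*12 + 545/1377 = -50*12 + 545/1377 = -600 + 545/1377 = -825655/1377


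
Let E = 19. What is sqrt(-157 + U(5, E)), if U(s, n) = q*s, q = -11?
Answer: 2*I*sqrt(53) ≈ 14.56*I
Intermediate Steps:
U(s, n) = -11*s
sqrt(-157 + U(5, E)) = sqrt(-157 - 11*5) = sqrt(-157 - 55) = sqrt(-212) = 2*I*sqrt(53)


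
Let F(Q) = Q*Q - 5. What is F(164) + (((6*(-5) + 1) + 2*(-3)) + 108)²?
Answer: 32220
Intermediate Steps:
F(Q) = -5 + Q² (F(Q) = Q² - 5 = -5 + Q²)
F(164) + (((6*(-5) + 1) + 2*(-3)) + 108)² = (-5 + 164²) + (((6*(-5) + 1) + 2*(-3)) + 108)² = (-5 + 26896) + (((-30 + 1) - 6) + 108)² = 26891 + ((-29 - 6) + 108)² = 26891 + (-35 + 108)² = 26891 + 73² = 26891 + 5329 = 32220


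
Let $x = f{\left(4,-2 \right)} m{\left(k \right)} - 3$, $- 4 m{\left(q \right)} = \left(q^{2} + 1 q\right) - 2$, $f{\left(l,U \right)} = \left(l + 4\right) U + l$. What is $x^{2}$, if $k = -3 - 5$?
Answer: $25281$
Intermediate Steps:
$f{\left(l,U \right)} = l + U \left(4 + l\right)$ ($f{\left(l,U \right)} = \left(4 + l\right) U + l = U \left(4 + l\right) + l = l + U \left(4 + l\right)$)
$k = -8$
$m{\left(q \right)} = \frac{1}{2} - \frac{q}{4} - \frac{q^{2}}{4}$ ($m{\left(q \right)} = - \frac{\left(q^{2} + 1 q\right) - 2}{4} = - \frac{\left(q^{2} + q\right) - 2}{4} = - \frac{\left(q + q^{2}\right) - 2}{4} = - \frac{-2 + q + q^{2}}{4} = \frac{1}{2} - \frac{q}{4} - \frac{q^{2}}{4}$)
$x = 159$ ($x = \left(4 + 4 \left(-2\right) - 8\right) \left(\frac{1}{2} - -2 - \frac{\left(-8\right)^{2}}{4}\right) - 3 = \left(4 - 8 - 8\right) \left(\frac{1}{2} + 2 - 16\right) - 3 = - 12 \left(\frac{1}{2} + 2 - 16\right) - 3 = \left(-12\right) \left(- \frac{27}{2}\right) - 3 = 162 - 3 = 159$)
$x^{2} = 159^{2} = 25281$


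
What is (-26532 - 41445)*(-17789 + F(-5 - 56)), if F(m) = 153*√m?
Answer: 1209242853 - 10400481*I*√61 ≈ 1.2092e+9 - 8.123e+7*I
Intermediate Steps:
(-26532 - 41445)*(-17789 + F(-5 - 56)) = (-26532 - 41445)*(-17789 + 153*√(-5 - 56)) = -67977*(-17789 + 153*√(-61)) = -67977*(-17789 + 153*(I*√61)) = -67977*(-17789 + 153*I*√61) = 1209242853 - 10400481*I*√61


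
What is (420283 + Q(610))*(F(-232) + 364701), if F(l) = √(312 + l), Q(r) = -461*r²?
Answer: -62406838977717 - 684471268*√5 ≈ -6.2408e+13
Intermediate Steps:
(420283 + Q(610))*(F(-232) + 364701) = (420283 - 461*610²)*(√(312 - 232) + 364701) = (420283 - 461*372100)*(√80 + 364701) = (420283 - 171538100)*(4*√5 + 364701) = -171117817*(364701 + 4*√5) = -62406838977717 - 684471268*√5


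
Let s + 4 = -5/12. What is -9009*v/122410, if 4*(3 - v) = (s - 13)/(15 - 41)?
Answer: -163317/783424 ≈ -0.20847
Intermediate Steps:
s = -53/12 (s = -4 - 5/12 = -53/12 ≈ -4.4167)
v = 3535/1248 (v = 3 - (-53/12 - 13)/(4*(15 - 41)) = 3 - (-209)/(48*(-26)) = 3 - (-209)*(-1)/(48*26) = 3 - 1/4*209/312 = 3 - 209/1248 = 3535/1248 ≈ 2.8325)
-9009*v/122410 = -9009*3535/1248/122410 = -816585/32*1/122410 = -163317/783424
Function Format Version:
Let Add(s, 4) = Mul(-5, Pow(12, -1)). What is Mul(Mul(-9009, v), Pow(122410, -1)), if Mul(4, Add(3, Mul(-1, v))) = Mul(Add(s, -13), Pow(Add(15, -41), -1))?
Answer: Rational(-163317, 783424) ≈ -0.20847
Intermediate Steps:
s = Rational(-53, 12) (s = Add(-4, Mul(-5, Pow(12, -1))) = Add(-4, Mul(-5, Rational(1, 12))) = Add(-4, Rational(-5, 12)) = Rational(-53, 12) ≈ -4.4167)
v = Rational(3535, 1248) (v = Add(3, Mul(Rational(-1, 4), Mul(Add(Rational(-53, 12), -13), Pow(Add(15, -41), -1)))) = Add(3, Mul(Rational(-1, 4), Mul(Rational(-209, 12), Pow(-26, -1)))) = Add(3, Mul(Rational(-1, 4), Mul(Rational(-209, 12), Rational(-1, 26)))) = Add(3, Mul(Rational(-1, 4), Rational(209, 312))) = Add(3, Rational(-209, 1248)) = Rational(3535, 1248) ≈ 2.8325)
Mul(Mul(-9009, v), Pow(122410, -1)) = Mul(Mul(-9009, Rational(3535, 1248)), Pow(122410, -1)) = Mul(Rational(-816585, 32), Rational(1, 122410)) = Rational(-163317, 783424)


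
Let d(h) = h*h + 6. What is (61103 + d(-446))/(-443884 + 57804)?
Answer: -52005/77216 ≈ -0.67350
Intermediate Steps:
d(h) = 6 + h² (d(h) = h² + 6 = 6 + h²)
(61103 + d(-446))/(-443884 + 57804) = (61103 + (6 + (-446)²))/(-443884 + 57804) = (61103 + (6 + 198916))/(-386080) = (61103 + 198922)*(-1/386080) = 260025*(-1/386080) = -52005/77216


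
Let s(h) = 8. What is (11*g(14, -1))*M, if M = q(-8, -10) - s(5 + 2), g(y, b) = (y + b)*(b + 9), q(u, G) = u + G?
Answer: -29744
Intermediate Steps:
q(u, G) = G + u
g(y, b) = (9 + b)*(b + y) (g(y, b) = (b + y)*(9 + b) = (9 + b)*(b + y))
M = -26 (M = (-10 - 8) - 1*8 = -18 - 8 = -26)
(11*g(14, -1))*M = (11*((-1)² + 9*(-1) + 9*14 - 1*14))*(-26) = (11*(1 - 9 + 126 - 14))*(-26) = (11*104)*(-26) = 1144*(-26) = -29744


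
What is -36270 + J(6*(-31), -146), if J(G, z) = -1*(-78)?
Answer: -36192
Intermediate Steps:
J(G, z) = 78
-36270 + J(6*(-31), -146) = -36270 + 78 = -36192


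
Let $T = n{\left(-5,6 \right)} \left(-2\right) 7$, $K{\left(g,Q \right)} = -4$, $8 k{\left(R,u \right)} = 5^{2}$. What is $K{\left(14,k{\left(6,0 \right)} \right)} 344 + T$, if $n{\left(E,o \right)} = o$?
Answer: $-1460$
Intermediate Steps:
$k{\left(R,u \right)} = \frac{25}{8}$ ($k{\left(R,u \right)} = \frac{5^{2}}{8} = \frac{1}{8} \cdot 25 = \frac{25}{8}$)
$T = -84$ ($T = 6 \left(-2\right) 7 = \left(-12\right) 7 = -84$)
$K{\left(14,k{\left(6,0 \right)} \right)} 344 + T = \left(-4\right) 344 - 84 = -1376 - 84 = -1460$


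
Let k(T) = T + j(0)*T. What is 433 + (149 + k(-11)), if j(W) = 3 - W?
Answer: 538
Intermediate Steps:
k(T) = 4*T (k(T) = T + (3 - 1*0)*T = T + (3 + 0)*T = T + 3*T = 4*T)
433 + (149 + k(-11)) = 433 + (149 + 4*(-11)) = 433 + (149 - 44) = 433 + 105 = 538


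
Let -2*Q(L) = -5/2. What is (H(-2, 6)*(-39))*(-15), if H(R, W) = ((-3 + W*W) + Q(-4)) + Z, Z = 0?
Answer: 80145/4 ≈ 20036.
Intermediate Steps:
Q(L) = 5/4 (Q(L) = -(-5)/(2*2) = -1/2*(-5/2) = 5/4)
H(R, W) = -7/4 + W**2 (H(R, W) = ((-3 + W*W) + 5/4) + 0 = ((-3 + W**2) + 5/4) + 0 = (-7/4 + W**2) + 0 = -7/4 + W**2)
(H(-2, 6)*(-39))*(-15) = ((-7/4 + 6**2)*(-39))*(-15) = ((-7/4 + 36)*(-39))*(-15) = ((137/4)*(-39))*(-15) = -5343/4*(-15) = 80145/4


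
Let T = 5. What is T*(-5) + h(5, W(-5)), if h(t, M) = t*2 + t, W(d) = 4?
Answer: -10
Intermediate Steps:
h(t, M) = 3*t (h(t, M) = 2*t + t = 3*t)
T*(-5) + h(5, W(-5)) = 5*(-5) + 3*5 = -25 + 15 = -10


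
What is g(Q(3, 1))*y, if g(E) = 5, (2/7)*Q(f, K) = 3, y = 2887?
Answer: 14435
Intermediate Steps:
Q(f, K) = 21/2 (Q(f, K) = (7/2)*3 = 21/2)
g(Q(3, 1))*y = 5*2887 = 14435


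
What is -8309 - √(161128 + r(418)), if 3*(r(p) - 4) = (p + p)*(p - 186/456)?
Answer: -8309 - √277501 ≈ -8835.8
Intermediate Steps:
r(p) = 4 + 2*p*(-31/76 + p)/3 (r(p) = 4 + ((p + p)*(p - 186/456))/3 = 4 + ((2*p)*(p - 186*1/456))/3 = 4 + ((2*p)*(p - 31/76))/3 = 4 + ((2*p)*(-31/76 + p))/3 = 4 + (2*p*(-31/76 + p))/3 = 4 + 2*p*(-31/76 + p)/3)
-8309 - √(161128 + r(418)) = -8309 - √(161128 + (4 - 31/114*418 + (⅔)*418²)) = -8309 - √(161128 + (4 - 341/3 + (⅔)*174724)) = -8309 - √(161128 + (4 - 341/3 + 349448/3)) = -8309 - √(161128 + 116373) = -8309 - √277501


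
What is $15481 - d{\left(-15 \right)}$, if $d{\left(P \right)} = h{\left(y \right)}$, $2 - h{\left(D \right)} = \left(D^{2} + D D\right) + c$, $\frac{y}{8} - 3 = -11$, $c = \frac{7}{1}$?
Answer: $23678$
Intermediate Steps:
$c = 7$ ($c = 7 \cdot 1 = 7$)
$y = -64$ ($y = 24 + 8 \left(-11\right) = 24 - 88 = -64$)
$h{\left(D \right)} = -5 - 2 D^{2}$ ($h{\left(D \right)} = 2 - \left(\left(D^{2} + D D\right) + 7\right) = 2 - \left(\left(D^{2} + D^{2}\right) + 7\right) = 2 - \left(2 D^{2} + 7\right) = 2 - \left(7 + 2 D^{2}\right) = -5 - 2 D^{2}$)
$d{\left(P \right)} = -8197$ ($d{\left(P \right)} = -5 - 2 \left(-64\right)^{2} = -5 - 8192 = -8197$)
$15481 - d{\left(-15 \right)} = 15481 - -8197 = 15481 + 8197 = 23678$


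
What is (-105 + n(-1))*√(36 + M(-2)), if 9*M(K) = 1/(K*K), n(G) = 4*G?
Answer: -109*√1297/6 ≈ -654.25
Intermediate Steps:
M(K) = 1/(9*K²) (M(K) = (1/(K*K))/9 = 1/(9*K²))
(-105 + n(-1))*√(36 + M(-2)) = (-105 + 4*(-1))*√(36 + (⅑)/(-2)²) = (-105 - 4)*√(36 + (⅑)*(¼)) = -109*√(36 + 1/36) = -109*√1297/6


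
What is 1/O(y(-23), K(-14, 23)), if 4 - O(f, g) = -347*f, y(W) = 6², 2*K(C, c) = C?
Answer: 1/12496 ≈ 8.0026e-5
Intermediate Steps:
K(C, c) = C/2
y(W) = 36
O(f, g) = 4 + 347*f (O(f, g) = 4 - (-347)*f = 4 + 347*f)
1/O(y(-23), K(-14, 23)) = 1/(4 + 347*36) = 1/(4 + 12492) = 1/12496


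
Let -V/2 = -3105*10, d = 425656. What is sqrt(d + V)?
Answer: 2*sqrt(121939) ≈ 698.40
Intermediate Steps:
V = 62100 (V = -(-230)*27*10 = -(-230)*270 = -2*(-31050) = 62100)
sqrt(d + V) = sqrt(425656 + 62100) = sqrt(487756) = 2*sqrt(121939)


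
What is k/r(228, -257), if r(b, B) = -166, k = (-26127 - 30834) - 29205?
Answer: 43083/83 ≈ 519.07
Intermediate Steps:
k = -86166 (k = -56961 - 29205 = -86166)
k/r(228, -257) = -86166/(-166) = -86166*(-1/166) = 43083/83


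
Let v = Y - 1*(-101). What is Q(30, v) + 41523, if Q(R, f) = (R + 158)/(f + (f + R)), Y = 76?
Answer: 3986255/96 ≈ 41524.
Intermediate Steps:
v = 177 (v = 76 - 1*(-101) = 76 + 101 = 177)
Q(R, f) = (158 + R)/(R + 2*f) (Q(R, f) = (158 + R)/(f + (R + f)) = (158 + R)/(R + 2*f))
Q(30, v) + 41523 = (158 + 30)/(30 + 2*177) + 41523 = 188/(30 + 354) + 41523 = 188/384 + 41523 = (1/384)*188 + 41523 = 47/96 + 41523 = 3986255/96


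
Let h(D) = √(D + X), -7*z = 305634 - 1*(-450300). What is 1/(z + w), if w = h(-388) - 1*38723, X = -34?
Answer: -7188965/1054718750703 - 49*I*√422/1054718750703 ≈ -6.816e-6 - 9.5437e-10*I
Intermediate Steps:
z = -755934/7 (z = -(305634 - 1*(-450300))/7 = -(305634 + 450300)/7 = -⅐*755934 = -755934/7 ≈ -1.0799e+5)
h(D) = √(-34 + D) (h(D) = √(D - 34) = √(-34 + D))
w = -38723 + I*√422 (w = √(-34 - 388) - 1*38723 = √(-422) - 38723 = I*√422 - 38723 = -38723 + I*√422 ≈ -38723.0 + 20.543*I)
1/(z + w) = 1/(-755934/7 + (-38723 + I*√422)) = 1/(-1026995/7 + I*√422)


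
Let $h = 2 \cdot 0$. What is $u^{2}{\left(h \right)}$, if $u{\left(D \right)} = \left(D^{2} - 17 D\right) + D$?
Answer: $0$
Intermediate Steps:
$h = 0$
$u{\left(D \right)} = D^{2} - 16 D$
$u^{2}{\left(h \right)} = \left(0 \left(-16 + 0\right)\right)^{2} = \left(0 \left(-16\right)\right)^{2} = 0^{2} = 0$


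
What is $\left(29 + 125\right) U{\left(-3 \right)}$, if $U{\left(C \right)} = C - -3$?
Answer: $0$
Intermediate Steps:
$U{\left(C \right)} = 3 + C$ ($U{\left(C \right)} = C + 3 = 3 + C$)
$\left(29 + 125\right) U{\left(-3 \right)} = \left(29 + 125\right) \left(3 - 3\right) = 154 \cdot 0 = 0$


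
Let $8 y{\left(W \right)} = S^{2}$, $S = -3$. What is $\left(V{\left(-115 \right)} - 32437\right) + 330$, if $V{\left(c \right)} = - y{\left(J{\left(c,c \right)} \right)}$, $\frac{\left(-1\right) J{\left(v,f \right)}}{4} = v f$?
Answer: $- \frac{256865}{8} \approx -32108.0$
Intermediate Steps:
$J{\left(v,f \right)} = - 4 f v$ ($J{\left(v,f \right)} = - 4 v f = - 4 f v$)
$y{\left(W \right)} = \frac{9}{8}$ ($y{\left(W \right)} = \frac{\left(-3\right)^{2}}{8} = \frac{1}{8} \cdot 9 = \frac{9}{8}$)
$V{\left(c \right)} = - \frac{9}{8}$ ($V{\left(c \right)} = \left(-1\right) \frac{9}{8} = - \frac{9}{8}$)
$\left(V{\left(-115 \right)} - 32437\right) + 330 = \left(- \frac{9}{8} - 32437\right) + 330 = - \frac{259505}{8} + 330 = - \frac{256865}{8}$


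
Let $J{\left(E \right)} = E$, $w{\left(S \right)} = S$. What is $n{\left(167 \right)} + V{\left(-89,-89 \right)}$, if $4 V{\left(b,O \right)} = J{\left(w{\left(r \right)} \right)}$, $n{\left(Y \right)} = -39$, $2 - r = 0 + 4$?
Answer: $- \frac{79}{2} \approx -39.5$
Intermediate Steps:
$r = -2$ ($r = 2 - \left(0 + 4\right) = 2 - 4 = -2$)
$V{\left(b,O \right)} = - \frac{1}{2}$ ($V{\left(b,O \right)} = \frac{1}{4} \left(-2\right) = - \frac{1}{2}$)
$n{\left(167 \right)} + V{\left(-89,-89 \right)} = -39 - \frac{1}{2} = - \frac{79}{2}$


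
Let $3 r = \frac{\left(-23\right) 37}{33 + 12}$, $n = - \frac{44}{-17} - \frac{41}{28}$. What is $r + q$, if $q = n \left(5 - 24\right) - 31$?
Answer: $- \frac{3769411}{64260} \approx -58.659$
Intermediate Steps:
$n = \frac{535}{476}$ ($n = \left(-44\right) \left(- \frac{1}{17}\right) - \frac{41}{28} = \frac{44}{17} - \frac{41}{28} = \frac{535}{476} \approx 1.1239$)
$q = - \frac{24921}{476}$ ($q = \frac{535 \left(5 - 24\right)}{476} - 31 = \frac{535}{476} \left(-19\right) - 31 = - \frac{10165}{476} - 31 = - \frac{24921}{476} \approx -52.355$)
$r = - \frac{851}{135}$ ($r = \frac{\left(-23\right) 37 \frac{1}{33 + 12}}{3} = \frac{\left(-851\right) \frac{1}{45}}{3} = \frac{1}{3} \left(- \frac{851}{45}\right) = - \frac{851}{135} \approx -6.3037$)
$r + q = - \frac{851}{135} - \frac{24921}{476} = - \frac{3769411}{64260}$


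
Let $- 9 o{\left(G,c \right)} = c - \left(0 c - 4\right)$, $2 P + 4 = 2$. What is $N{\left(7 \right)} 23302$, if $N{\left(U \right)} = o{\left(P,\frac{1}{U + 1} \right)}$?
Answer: $- \frac{128161}{12} \approx -10680.0$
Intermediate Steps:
$P = -1$ ($P = -2 + \frac{1}{2} \cdot 2 = -2 + 1 = -1$)
$o{\left(G,c \right)} = - \frac{4}{9} - \frac{c}{9}$ ($o{\left(G,c \right)} = - \frac{c - \left(0 c - 4\right)}{9} = - \frac{c - \left(0 - 4\right)}{9} = - \frac{c - -4}{9} = - \frac{c + 4}{9} = - \frac{4 + c}{9} = - \frac{4}{9} - \frac{c}{9}$)
$N{\left(U \right)} = - \frac{4}{9} - \frac{1}{9 \left(1 + U\right)}$ ($N{\left(U \right)} = - \frac{4}{9} - \frac{1}{9 \left(U + 1\right)} = - \frac{4}{9} - \frac{1}{9 \left(1 + U\right)}$)
$N{\left(7 \right)} 23302 = \frac{-5 - 28}{9 \left(1 + 7\right)} 23302 = \frac{-5 - 28}{9 \cdot 8} \cdot 23302 = \frac{1}{9} \cdot \frac{1}{8} \left(-33\right) 23302 = \left(- \frac{11}{24}\right) 23302 = - \frac{128161}{12}$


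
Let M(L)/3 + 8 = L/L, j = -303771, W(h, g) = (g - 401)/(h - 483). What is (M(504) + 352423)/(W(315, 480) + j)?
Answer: -59203536/51033607 ≈ -1.1601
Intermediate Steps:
W(h, g) = (-401 + g)/(-483 + h)
M(L) = -21 (M(L) = -24 + 3*(L/L) = -24 + 3*1 = -24 + 3 = -21)
(M(504) + 352423)/(W(315, 480) + j) = (-21 + 352423)/((-401 + 480)/(-483 + 315) - 303771) = 352402/(79/(-168) - 303771) = 352402/(-1/168*79 - 303771) = 352402/(-79/168 - 303771) = 352402/(-51033607/168) = 352402*(-168/51033607) = -59203536/51033607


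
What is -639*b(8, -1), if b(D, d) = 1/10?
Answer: -639/10 ≈ -63.900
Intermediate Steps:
b(D, d) = ⅒
-639*b(8, -1) = -639*⅒ = -639/10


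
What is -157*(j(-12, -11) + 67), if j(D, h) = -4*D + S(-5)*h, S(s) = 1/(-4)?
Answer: -73947/4 ≈ -18487.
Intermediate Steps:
S(s) = -¼
j(D, h) = -4*D - h/4
-157*(j(-12, -11) + 67) = -157*((-4*(-12) - ¼*(-11)) + 67) = -157*((48 + 11/4) + 67) = -157*(203/4 + 67) = -157*471/4 = -73947/4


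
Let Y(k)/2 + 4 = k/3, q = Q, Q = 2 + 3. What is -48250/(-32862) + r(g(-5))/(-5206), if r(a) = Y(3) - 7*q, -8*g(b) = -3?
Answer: 126268421/85539786 ≈ 1.4761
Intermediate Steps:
Q = 5
g(b) = 3/8 (g(b) = -1/8*(-3) = 3/8)
q = 5
Y(k) = -8 + 2*k/3 (Y(k) = -8 + 2*(k/3) = -8 + 2*k/3)
r(a) = -41 (r(a) = (-8 + (2/3)*3) - 7*5 = (-8 + 2) - 35 = -6 - 35 = -41)
-48250/(-32862) + r(g(-5))/(-5206) = -48250/(-32862) - 41/(-5206) = -48250*(-1/32862) - 41*(-1/5206) = 24125/16431 + 41/5206 = 126268421/85539786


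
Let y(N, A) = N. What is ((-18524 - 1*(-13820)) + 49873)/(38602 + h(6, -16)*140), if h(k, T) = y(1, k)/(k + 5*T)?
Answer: 98309/84012 ≈ 1.1702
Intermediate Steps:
h(k, T) = 1/(k + 5*T)
((-18524 - 1*(-13820)) + 49873)/(38602 + h(6, -16)*140) = ((-18524 - 1*(-13820)) + 49873)/(38602 + 140/(6 + 5*(-16))) = ((-18524 + 13820) + 49873)/(38602 + 140/(6 - 80)) = (-4704 + 49873)/(38602 + 140/(-74)) = 45169/(38602 - 1/74*140) = 45169/(38602 - 70/37) = 45169/(1428204/37) = 45169*(37/1428204) = 98309/84012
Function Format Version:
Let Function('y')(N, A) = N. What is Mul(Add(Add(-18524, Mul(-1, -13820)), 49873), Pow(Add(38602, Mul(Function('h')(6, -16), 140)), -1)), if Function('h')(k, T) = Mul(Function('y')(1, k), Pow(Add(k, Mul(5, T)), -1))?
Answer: Rational(98309, 84012) ≈ 1.1702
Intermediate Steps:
Function('h')(k, T) = Pow(Add(k, Mul(5, T)), -1) (Function('h')(k, T) = Mul(1, Pow(Add(k, Mul(5, T)), -1)) = Pow(Add(k, Mul(5, T)), -1))
Mul(Add(Add(-18524, Mul(-1, -13820)), 49873), Pow(Add(38602, Mul(Function('h')(6, -16), 140)), -1)) = Mul(Add(Add(-18524, Mul(-1, -13820)), 49873), Pow(Add(38602, Mul(Pow(Add(6, Mul(5, -16)), -1), 140)), -1)) = Mul(Add(Add(-18524, 13820), 49873), Pow(Add(38602, Mul(Pow(Add(6, -80), -1), 140)), -1)) = Mul(Add(-4704, 49873), Pow(Add(38602, Mul(Pow(-74, -1), 140)), -1)) = Mul(45169, Pow(Add(38602, Mul(Rational(-1, 74), 140)), -1)) = Mul(45169, Pow(Add(38602, Rational(-70, 37)), -1)) = Mul(45169, Pow(Rational(1428204, 37), -1)) = Mul(45169, Rational(37, 1428204)) = Rational(98309, 84012)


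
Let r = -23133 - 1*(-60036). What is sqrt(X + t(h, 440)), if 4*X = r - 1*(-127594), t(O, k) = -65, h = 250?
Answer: sqrt(164237)/2 ≈ 202.63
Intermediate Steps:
r = 36903 (r = -23133 + 60036 = 36903)
X = 164497/4 (X = (36903 - 1*(-127594))/4 = (36903 + 127594)/4 = (1/4)*164497 = 164497/4 ≈ 41124.)
sqrt(X + t(h, 440)) = sqrt(164497/4 - 65) = sqrt(164237/4) = sqrt(164237)/2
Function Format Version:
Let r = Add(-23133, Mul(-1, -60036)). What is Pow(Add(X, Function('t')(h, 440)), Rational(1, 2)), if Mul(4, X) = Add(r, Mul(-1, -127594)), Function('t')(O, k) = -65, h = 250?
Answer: Mul(Rational(1, 2), Pow(164237, Rational(1, 2))) ≈ 202.63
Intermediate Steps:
r = 36903 (r = Add(-23133, 60036) = 36903)
X = Rational(164497, 4) (X = Mul(Rational(1, 4), Add(36903, Mul(-1, -127594))) = Mul(Rational(1, 4), Add(36903, 127594)) = Mul(Rational(1, 4), 164497) = Rational(164497, 4) ≈ 41124.)
Pow(Add(X, Function('t')(h, 440)), Rational(1, 2)) = Pow(Add(Rational(164497, 4), -65), Rational(1, 2)) = Pow(Rational(164237, 4), Rational(1, 2)) = Mul(Rational(1, 2), Pow(164237, Rational(1, 2)))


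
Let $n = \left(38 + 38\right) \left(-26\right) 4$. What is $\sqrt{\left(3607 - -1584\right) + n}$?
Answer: $i \sqrt{2713} \approx 52.086 i$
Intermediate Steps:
$n = -7904$ ($n = 76 \left(-26\right) 4 = \left(-1976\right) 4 = -7904$)
$\sqrt{\left(3607 - -1584\right) + n} = \sqrt{\left(3607 - -1584\right) - 7904} = \sqrt{\left(3607 + 1584\right) - 7904} = \sqrt{5191 - 7904} = \sqrt{-2713} = i \sqrt{2713}$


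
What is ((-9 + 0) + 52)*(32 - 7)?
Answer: 1075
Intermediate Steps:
((-9 + 0) + 52)*(32 - 7) = (-9 + 52)*25 = 43*25 = 1075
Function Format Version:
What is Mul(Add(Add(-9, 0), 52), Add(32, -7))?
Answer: 1075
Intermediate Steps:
Mul(Add(Add(-9, 0), 52), Add(32, -7)) = Mul(Add(-9, 52), 25) = Mul(43, 25) = 1075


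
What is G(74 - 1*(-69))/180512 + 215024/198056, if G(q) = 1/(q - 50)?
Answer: 451217567605/415611009312 ≈ 1.0857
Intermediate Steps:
G(q) = 1/(-50 + q)
G(74 - 1*(-69))/180512 + 215024/198056 = 1/((-50 + (74 - 1*(-69)))*180512) + 215024/198056 = (1/180512)/(-50 + (74 + 69)) + 215024*(1/198056) = (1/180512)/(-50 + 143) + 26878/24757 = (1/180512)/93 + 26878/24757 = (1/93)*(1/180512) + 26878/24757 = 1/16787616 + 26878/24757 = 451217567605/415611009312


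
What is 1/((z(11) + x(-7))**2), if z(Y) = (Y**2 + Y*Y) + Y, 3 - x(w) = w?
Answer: 1/69169 ≈ 1.4457e-5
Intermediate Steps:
x(w) = 3 - w
z(Y) = Y + 2*Y**2 (z(Y) = (Y**2 + Y**2) + Y = 2*Y**2 + Y = Y + 2*Y**2)
1/((z(11) + x(-7))**2) = 1/((11*(1 + 2*11) + (3 - 1*(-7)))**2) = 1/((11*(1 + 22) + (3 + 7))**2) = 1/((11*23 + 10)**2) = 1/((253 + 10)**2) = 1/(263**2) = 1/69169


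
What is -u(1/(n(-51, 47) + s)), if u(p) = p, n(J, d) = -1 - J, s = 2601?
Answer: -1/2651 ≈ -0.00037722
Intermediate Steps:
-u(1/(n(-51, 47) + s)) = -1/((-1 - 1*(-51)) + 2601) = -1/((-1 + 51) + 2601) = -1/(50 + 2601) = -1/2651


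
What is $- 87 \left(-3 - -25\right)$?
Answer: $-1914$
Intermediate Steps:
$- 87 \left(-3 - -25\right) = - 87 \left(-3 + 25\right) = \left(-87\right) 22 = -1914$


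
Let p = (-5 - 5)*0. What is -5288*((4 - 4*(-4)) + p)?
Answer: -105760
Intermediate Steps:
p = 0 (p = -10*0 = 0)
-5288*((4 - 4*(-4)) + p) = -5288*((4 - 4*(-4)) + 0) = -5288*((4 + 16) + 0) = -5288*(20 + 0) = -5288*20 = -105760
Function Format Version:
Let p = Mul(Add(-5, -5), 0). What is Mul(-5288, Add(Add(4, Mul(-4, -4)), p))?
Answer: -105760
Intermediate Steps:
p = 0 (p = Mul(-10, 0) = 0)
Mul(-5288, Add(Add(4, Mul(-4, -4)), p)) = Mul(-5288, Add(Add(4, Mul(-4, -4)), 0)) = Mul(-5288, Add(Add(4, 16), 0)) = Mul(-5288, Add(20, 0)) = Mul(-5288, 20) = -105760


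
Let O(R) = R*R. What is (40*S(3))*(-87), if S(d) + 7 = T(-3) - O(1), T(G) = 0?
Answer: 27840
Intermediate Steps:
O(R) = R**2
S(d) = -8 (S(d) = -7 + (0 - 1*1**2) = -7 + (0 - 1*1) = -7 + (0 - 1) = -7 - 1 = -8)
(40*S(3))*(-87) = (40*(-8))*(-87) = -320*(-87) = 27840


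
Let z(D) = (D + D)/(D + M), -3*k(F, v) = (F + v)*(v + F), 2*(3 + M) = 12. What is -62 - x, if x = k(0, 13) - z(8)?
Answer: -139/33 ≈ -4.2121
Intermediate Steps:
M = 3 (M = -3 + (½)*12 = -3 + 6 = 3)
k(F, v) = -(F + v)²/3 (k(F, v) = -(F + v)*(v + F)/3 = -(F + v)*(F + v)/3 = -(F + v)²/3)
z(D) = 2*D/(3 + D) (z(D) = (D + D)/(D + 3) = (2*D)/(3 + D) = 2*D/(3 + D))
x = -1907/33 (x = -(0 + 13)²/3 - 2*8/(3 + 8) = -⅓*13² - 2*8/11 = -⅓*169 - 2*8/11 = -169/3 - 1*16/11 = -169/3 - 16/11 = -1907/33 ≈ -57.788)
-62 - x = -62 - 1*(-1907/33) = -62 + 1907/33 = -139/33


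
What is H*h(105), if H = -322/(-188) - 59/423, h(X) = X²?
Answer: 1630475/94 ≈ 17345.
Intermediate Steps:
H = 1331/846 (H = -322*(-1/188) - 59*1/423 = 161/94 - 59/423 = 1331/846 ≈ 1.5733)
H*h(105) = (1331/846)*105² = (1331/846)*11025 = 1630475/94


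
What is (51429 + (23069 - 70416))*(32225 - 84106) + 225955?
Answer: -211552287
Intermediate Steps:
(51429 + (23069 - 70416))*(32225 - 84106) + 225955 = (51429 - 47347)*(-51881) + 225955 = 4082*(-51881) + 225955 = -211778242 + 225955 = -211552287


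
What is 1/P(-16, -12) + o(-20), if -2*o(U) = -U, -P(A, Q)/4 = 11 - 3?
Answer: -321/32 ≈ -10.031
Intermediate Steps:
P(A, Q) = -32 (P(A, Q) = -4*(11 - 3) = -4*8 = -32)
o(U) = U/2 (o(U) = -(-1)*U/2 = U/2)
1/P(-16, -12) + o(-20) = 1/(-32) + (½)*(-20) = -1/32 - 10 = -321/32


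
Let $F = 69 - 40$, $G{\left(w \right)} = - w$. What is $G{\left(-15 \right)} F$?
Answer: $435$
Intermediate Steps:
$F = 29$
$G{\left(-15 \right)} F = \left(-1\right) \left(-15\right) 29 = 15 \cdot 29 = 435$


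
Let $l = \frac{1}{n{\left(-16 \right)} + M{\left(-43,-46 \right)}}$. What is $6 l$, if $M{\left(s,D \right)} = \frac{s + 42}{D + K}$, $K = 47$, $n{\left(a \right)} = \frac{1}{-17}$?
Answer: $- \frac{17}{3} \approx -5.6667$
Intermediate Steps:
$n{\left(a \right)} = - \frac{1}{17}$
$M{\left(s,D \right)} = \frac{42 + s}{47 + D}$ ($M{\left(s,D \right)} = \frac{s + 42}{D + 47} = \frac{42 + s}{47 + D}$)
$l = - \frac{17}{18}$ ($l = \frac{1}{- \frac{1}{17} + \frac{42 - 43}{47 - 46}} = \frac{1}{- \frac{1}{17} + 1^{-1} \left(-1\right)} = \frac{1}{- \frac{1}{17} + 1 \left(-1\right)} = \frac{1}{- \frac{1}{17} - 1} = \frac{1}{- \frac{18}{17}} = - \frac{17}{18} \approx -0.94444$)
$6 l = 6 \left(- \frac{17}{18}\right) = - \frac{17}{3}$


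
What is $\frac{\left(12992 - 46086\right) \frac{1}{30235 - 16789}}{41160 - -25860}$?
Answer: $- \frac{16547}{450575460} \approx -3.6724 \cdot 10^{-5}$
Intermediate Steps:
$\frac{\left(12992 - 46086\right) \frac{1}{30235 - 16789}}{41160 - -25860} = \frac{\left(-33094\right) \frac{1}{13446}}{41160 + 25860} = \frac{\left(-33094\right) \frac{1}{13446}}{67020} = \left(- \frac{16547}{6723}\right) \frac{1}{67020} = - \frac{16547}{450575460}$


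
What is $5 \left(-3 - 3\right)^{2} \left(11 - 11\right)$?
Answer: $0$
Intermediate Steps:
$5 \left(-3 - 3\right)^{2} \left(11 - 11\right) = 5 \left(-6\right)^{2} \left(11 - 11\right) = 5 \cdot 36 \cdot 0 = 5 \cdot 0 = 0$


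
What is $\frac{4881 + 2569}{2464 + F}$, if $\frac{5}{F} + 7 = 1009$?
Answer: $\frac{7464900}{2468933} \approx 3.0235$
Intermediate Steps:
$F = \frac{5}{1002}$ ($F = \frac{5}{-7 + 1009} = \frac{5}{1002} \approx 0.00499$)
$\frac{4881 + 2569}{2464 + F} = \frac{4881 + 2569}{2464 + \frac{5}{1002}} = \frac{7450}{\frac{2468933}{1002}} = 7450 \cdot \frac{1002}{2468933} = \frac{7464900}{2468933}$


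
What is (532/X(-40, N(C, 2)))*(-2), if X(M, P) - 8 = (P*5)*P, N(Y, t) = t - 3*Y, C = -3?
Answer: -1064/613 ≈ -1.7357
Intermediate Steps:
X(M, P) = 8 + 5*P**2 (X(M, P) = 8 + (P*5)*P = 8 + (5*P)*P = 8 + 5*P**2)
(532/X(-40, N(C, 2)))*(-2) = (532/(8 + 5*(2 - 3*(-3))**2))*(-2) = (532/(8 + 5*(2 + 9)**2))*(-2) = (532/(8 + 5*11**2))*(-2) = (532/(8 + 5*121))*(-2) = (532/(8 + 605))*(-2) = (532/613)*(-2) = -1064/613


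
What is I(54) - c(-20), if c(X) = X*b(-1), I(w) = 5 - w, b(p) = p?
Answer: -69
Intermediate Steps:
c(X) = -X (c(X) = X*(-1) = -X)
I(54) - c(-20) = (5 - 1*54) - (-1)*(-20) = (5 - 54) - 1*20 = -49 - 20 = -69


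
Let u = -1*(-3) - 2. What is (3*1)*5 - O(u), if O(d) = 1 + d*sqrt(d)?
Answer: 13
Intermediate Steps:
u = 1 (u = 3 - 2 = 1)
O(d) = 1 + d**(3/2)
(3*1)*5 - O(u) = (3*1)*5 - (1 + 1**(3/2)) = 3*5 - (1 + 1) = 15 - 1*2 = 15 - 2 = 13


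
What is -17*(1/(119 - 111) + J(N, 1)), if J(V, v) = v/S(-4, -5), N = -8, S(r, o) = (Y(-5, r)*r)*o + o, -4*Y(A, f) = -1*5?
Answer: -119/40 ≈ -2.9750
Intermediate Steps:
Y(A, f) = 5/4 (Y(A, f) = -(-1)*5/4 = -¼*(-5) = 5/4)
S(r, o) = o + 5*o*r/4 (S(r, o) = (5*r/4)*o + o = 5*o*r/4 + o = o + 5*o*r/4)
J(V, v) = v/20 (J(V, v) = v/(((¼)*(-5)*(4 + 5*(-4)))) = v/(((¼)*(-5)*(4 - 20))) = v/(((¼)*(-5)*(-16))) = v/20)
-17*(1/(119 - 111) + J(N, 1)) = -17*(1/(119 - 111) + (1/20)*1) = -17*(1/8 + 1/20) = -17*(⅛ + 1/20) = -17*7/40 = -119/40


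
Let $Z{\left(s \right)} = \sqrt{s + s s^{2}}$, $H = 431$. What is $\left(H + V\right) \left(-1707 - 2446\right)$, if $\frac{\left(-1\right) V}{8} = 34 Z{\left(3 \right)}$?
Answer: $-1789943 + 1129616 \sqrt{30} \approx 4.3972 \cdot 10^{6}$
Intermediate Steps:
$Z{\left(s \right)} = \sqrt{s + s^{3}}$
$V = - 272 \sqrt{30}$ ($V = - 8 \cdot 34 \sqrt{3 + 3^{3}} = - 8 \cdot 34 \sqrt{3 + 27} = - 8 \cdot 34 \sqrt{30} = - 272 \sqrt{30} \approx -1489.8$)
$\left(H + V\right) \left(-1707 - 2446\right) = \left(431 - 272 \sqrt{30}\right) \left(-1707 - 2446\right) = \left(431 - 272 \sqrt{30}\right) \left(-4153\right) = -1789943 + 1129616 \sqrt{30}$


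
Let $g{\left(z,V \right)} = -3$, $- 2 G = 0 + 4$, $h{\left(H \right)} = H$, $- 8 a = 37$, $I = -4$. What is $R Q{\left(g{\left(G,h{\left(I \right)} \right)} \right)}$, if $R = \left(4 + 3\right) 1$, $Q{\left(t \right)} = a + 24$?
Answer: $\frac{1085}{8} \approx 135.63$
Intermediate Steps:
$a = - \frac{37}{8}$ ($a = \left(- \frac{1}{8}\right) 37 = - \frac{37}{8} \approx -4.625$)
$G = -2$ ($G = - \frac{0 + 4}{2} = \left(- \frac{1}{2}\right) 4 = -2$)
$Q{\left(t \right)} = \frac{155}{8}$ ($Q{\left(t \right)} = - \frac{37}{8} + 24 = \frac{155}{8}$)
$R = 7$ ($R = 7 \cdot 1 = 7$)
$R Q{\left(g{\left(G,h{\left(I \right)} \right)} \right)} = 7 \cdot \frac{155}{8} = \frac{1085}{8}$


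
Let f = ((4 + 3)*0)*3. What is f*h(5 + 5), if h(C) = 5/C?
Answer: 0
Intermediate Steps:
f = 0 (f = (7*0)*3 = 0*3 = 0)
f*h(5 + 5) = 0*(5/(5 + 5)) = 0*(5/10) = 0*(5*(⅒)) = 0*(½) = 0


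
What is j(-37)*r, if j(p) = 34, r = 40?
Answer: 1360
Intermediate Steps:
j(-37)*r = 34*40 = 1360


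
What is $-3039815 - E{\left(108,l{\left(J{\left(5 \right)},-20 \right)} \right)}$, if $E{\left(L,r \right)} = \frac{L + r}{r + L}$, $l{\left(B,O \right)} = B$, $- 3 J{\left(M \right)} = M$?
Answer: $-3039816$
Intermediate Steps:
$J{\left(M \right)} = - \frac{M}{3}$
$E{\left(L,r \right)} = 1$ ($E{\left(L,r \right)} = \frac{L + r}{L + r} = 1$)
$-3039815 - E{\left(108,l{\left(J{\left(5 \right)},-20 \right)} \right)} = -3039815 - 1 = -3039816$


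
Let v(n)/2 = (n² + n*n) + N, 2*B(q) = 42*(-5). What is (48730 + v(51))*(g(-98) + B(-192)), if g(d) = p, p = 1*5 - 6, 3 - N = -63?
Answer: -6282196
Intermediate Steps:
N = 66 (N = 3 - 1*(-63) = 3 + 63 = 66)
p = -1 (p = 5 - 6 = -1)
B(q) = -105 (B(q) = (42*(-5))/2 = (½)*(-210) = -105)
g(d) = -1
v(n) = 132 + 4*n² (v(n) = 2*((n² + n*n) + 66) = 2*((n² + n²) + 66) = 2*(2*n² + 66) = 2*(66 + 2*n²) = 132 + 4*n²)
(48730 + v(51))*(g(-98) + B(-192)) = (48730 + (132 + 4*51²))*(-1 - 105) = (48730 + (132 + 4*2601))*(-106) = (48730 + (132 + 10404))*(-106) = (48730 + 10536)*(-106) = 59266*(-106) = -6282196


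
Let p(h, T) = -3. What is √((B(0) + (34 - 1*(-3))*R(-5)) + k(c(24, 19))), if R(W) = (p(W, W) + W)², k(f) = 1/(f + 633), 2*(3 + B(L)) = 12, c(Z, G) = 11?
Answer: 5*√9833397/322 ≈ 48.693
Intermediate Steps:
B(L) = 3 (B(L) = -3 + (½)*12 = -3 + 6 = 3)
k(f) = 1/(633 + f)
R(W) = (-3 + W)²
√((B(0) + (34 - 1*(-3))*R(-5)) + k(c(24, 19))) = √((3 + (34 - 1*(-3))*(-3 - 5)²) + 1/(633 + 11)) = √((3 + (34 + 3)*(-8)²) + 1/644) = √((3 + 37*64) + 1/644) = √((3 + 2368) + 1/644) = √(2371 + 1/644) = √(1526925/644) = 5*√9833397/322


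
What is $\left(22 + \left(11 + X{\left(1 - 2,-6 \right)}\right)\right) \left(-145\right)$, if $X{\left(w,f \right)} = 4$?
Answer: $-5365$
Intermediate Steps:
$\left(22 + \left(11 + X{\left(1 - 2,-6 \right)}\right)\right) \left(-145\right) = \left(22 + \left(11 + 4\right)\right) \left(-145\right) = \left(22 + 15\right) \left(-145\right) = 37 \left(-145\right) = -5365$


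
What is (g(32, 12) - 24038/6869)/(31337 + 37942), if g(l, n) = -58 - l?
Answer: -642248/475877451 ≈ -0.0013496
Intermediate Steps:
(g(32, 12) - 24038/6869)/(31337 + 37942) = ((-58 - 1*32) - 24038/6869)/(31337 + 37942) = ((-58 - 32) - 24038*1/6869)/69279 = (-90 - 24038/6869)*(1/69279) = -642248/6869*1/69279 = -642248/475877451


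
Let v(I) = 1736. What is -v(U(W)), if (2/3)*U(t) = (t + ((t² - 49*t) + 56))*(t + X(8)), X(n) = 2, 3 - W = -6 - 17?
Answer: -1736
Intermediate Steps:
W = 26 (W = 3 - (-6 - 17) = 3 - 1*(-23) = 3 + 23 = 26)
U(t) = 3*(2 + t)*(56 + t² - 48*t)/2 (U(t) = 3*((t + ((t² - 49*t) + 56))*(t + 2))/2 = 3*((t + (56 + t² - 49*t))*(2 + t))/2 = 3*((56 + t² - 48*t)*(2 + t))/2 = 3*((2 + t)*(56 + t² - 48*t))/2 = 3*(2 + t)*(56 + t² - 48*t)/2)
-v(U(W)) = -1*1736 = -1736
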